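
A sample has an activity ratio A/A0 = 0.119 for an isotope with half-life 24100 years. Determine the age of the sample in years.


lambda = ln(2) / t_half = ln(2) / 24100 = 2.876129e-05 /yr
t = -ln(A/A0) / lambda
t = -ln(0.119) / 2.876129e-05
t = 74010 yr

74010


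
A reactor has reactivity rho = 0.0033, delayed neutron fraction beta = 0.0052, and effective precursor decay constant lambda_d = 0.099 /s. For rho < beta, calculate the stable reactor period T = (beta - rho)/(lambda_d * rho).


T = (beta - rho) / (lambda_d * rho)
T = (0.0052 - 0.0033) / (0.099 * 0.0033)
T = 5.8157 s

5.8157


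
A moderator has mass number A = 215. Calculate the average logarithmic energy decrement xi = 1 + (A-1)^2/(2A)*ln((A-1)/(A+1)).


xi = 1 + (A-1)^2/(2A) * ln((A-1)/(A+1))
xi = 1 + (215-1)^2/(2*215) * ln((215-1)/(215 +1))
xi = 0.0092735

0.0092735


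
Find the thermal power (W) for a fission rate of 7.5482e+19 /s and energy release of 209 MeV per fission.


P = fission_rate * E_MeV * 1.602e-13
P = 7.5482e+19 * 209 * 1.602e-13
P = 2.5273e+09 W

2.5273e+09


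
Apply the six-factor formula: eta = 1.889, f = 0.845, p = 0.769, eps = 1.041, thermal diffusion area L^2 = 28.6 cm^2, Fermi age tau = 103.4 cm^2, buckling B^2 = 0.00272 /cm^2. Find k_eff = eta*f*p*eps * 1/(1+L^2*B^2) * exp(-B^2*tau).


k_inf = eta*f*p*eps = 1.889*0.845*0.769*1.041 = 1.277808
P_TNL = 1/(1 + L^2*B^2) = 1/(1 + 28.6*0.00272) = 0.9278228
P_FNL = exp(-B^2*tau) = exp(-0.00272*103.4) = 0.7548411
k_eff = k_inf * P_TNL * P_FNL = 1.277808 * 0.9278228 * 0.7548411
k_eff = 0.89492

0.89492


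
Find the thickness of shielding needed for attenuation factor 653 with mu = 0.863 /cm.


x = ln(factor) / mu
x = ln(653) / 0.863
x = 7.5105 cm

7.5105


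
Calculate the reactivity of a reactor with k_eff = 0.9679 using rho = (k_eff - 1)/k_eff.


rho = (k_eff - 1) / k_eff
rho = (0.9679 - 1) / 0.9679
rho = -0.033165

-0.033165


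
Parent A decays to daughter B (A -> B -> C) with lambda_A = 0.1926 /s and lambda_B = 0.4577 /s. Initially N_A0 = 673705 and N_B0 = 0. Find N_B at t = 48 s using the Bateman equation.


N_B(t) = lambda_A * N_A0 / (lambda_B - lambda_A) * [exp(-lambda_A*t) - exp(-lambda_B*t)]
exp(-0.1926*48) = 9.661273e-05; exp(-0.4577*48) = 2.875570e-10
N_B = 0.1926 * 673705 / (0.4577 - 0.1926) * (9.661273e-05 - 2.875570e-10)
N_B = 47.288

47.288


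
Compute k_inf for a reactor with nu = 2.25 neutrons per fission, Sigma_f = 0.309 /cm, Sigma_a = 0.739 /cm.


k_inf = nu * Sigma_f / Sigma_a
k_inf = 2.25 * 0.309 / 0.739
k_inf = 0.94080

0.94080


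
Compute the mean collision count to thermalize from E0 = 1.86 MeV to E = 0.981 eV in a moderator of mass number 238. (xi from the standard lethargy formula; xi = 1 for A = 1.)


xi = 1 + (A-1)^2/(2A)*ln((A-1)/(A+1)) = 0.008379872 (for A = 238)
n = ln(E0/E) / xi
n = ln(1.86e6 / 0.981) / 0.008379872
n = ln(1.896024e+06) / 0.008379872 = 1725.0

1725.0


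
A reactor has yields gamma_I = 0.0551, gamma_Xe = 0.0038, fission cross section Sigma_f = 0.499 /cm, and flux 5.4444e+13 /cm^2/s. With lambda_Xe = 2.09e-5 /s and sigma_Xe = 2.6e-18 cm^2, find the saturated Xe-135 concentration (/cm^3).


Xe_eq = (gamma_I + gamma_Xe) * Sigma_f * phi / (lambda_Xe + sigma_Xe * phi)
Numerator = (0.0551 + 0.0038) * 0.499 * 5.4444e+13 = 1.600169e+12
Denominator = 2.09e-5 + 2.6e-18 * 5.4444e+13 = 1.624544e-04
Xe_eq = 1.600169e+12 / 1.624544e-04 = 9.8500e+15 /cm^3

9.8500e+15


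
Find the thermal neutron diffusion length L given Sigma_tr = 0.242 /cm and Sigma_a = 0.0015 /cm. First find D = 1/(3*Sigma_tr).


D = 1 / (3 * Sigma_tr) = 1 / (3 * 0.242) = 1.377410 cm
L = sqrt(D / Sigma_a)
L = sqrt(1.377410 / 0.0015)
L = 30.303 cm

30.303


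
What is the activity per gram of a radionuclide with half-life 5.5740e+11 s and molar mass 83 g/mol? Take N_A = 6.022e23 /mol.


lambda = ln(2) / t_half = ln(2) / 5.5740e+11 = 1.243536e-12 /s
SA = lambda * N_A / M
SA = 1.243536e-12 * 6.022e23 / 83
SA = 9.0224e+09 Bq/g

9.0224e+09


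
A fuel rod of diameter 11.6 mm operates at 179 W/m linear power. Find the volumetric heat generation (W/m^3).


r = D / 2 / 1000 = 11.6 / 2 / 1000 = 0.0058 m
q''' = q' / (pi * r^2)
q''' = 179 / (pi * 0.0058^2)
q''' = 1.6937e+06 W/m^3

1.6937e+06


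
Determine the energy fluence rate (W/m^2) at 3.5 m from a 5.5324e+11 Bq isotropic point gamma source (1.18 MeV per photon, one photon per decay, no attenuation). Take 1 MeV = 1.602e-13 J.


psi = A * E * 1.602e-13 / (4*pi*r^2)
psi = 5.5324e+11 * 1.18 * 1.602e-13 / (4*pi*3.5^2)
psi = 6.7938e-04 W/m^2

6.7938e-04


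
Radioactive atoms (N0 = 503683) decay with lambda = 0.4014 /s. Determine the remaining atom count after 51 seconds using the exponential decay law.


N = N0 * exp(-lambda * t)
N = 503683 * exp(-0.4014 * 51)
N = 6.4795e-04

6.4795e-04


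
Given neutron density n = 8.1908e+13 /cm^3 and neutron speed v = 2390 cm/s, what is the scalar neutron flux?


phi = n * v
phi = 8.1908e+13 * 2390
phi = 1.9576e+17 /cm^2/s

1.9576e+17


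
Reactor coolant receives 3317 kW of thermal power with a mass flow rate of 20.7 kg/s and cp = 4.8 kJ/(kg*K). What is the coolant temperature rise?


dT = Q / (m_dot * cp)
dT = 3317 / (20.7 * 4.8)
dT = 33.384 C

33.384


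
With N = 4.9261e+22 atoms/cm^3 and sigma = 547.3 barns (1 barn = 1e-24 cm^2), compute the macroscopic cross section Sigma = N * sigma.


Sigma = N * sigma_barns * 1e-24
Sigma = 4.9261e+22 * 547.3 * 1e-24
Sigma = 26.961 /cm

26.961


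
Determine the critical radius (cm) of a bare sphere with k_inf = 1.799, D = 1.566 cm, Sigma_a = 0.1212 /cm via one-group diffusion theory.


L^2 = D / Sigma_a = 1.566 / 0.1212 = 12.92079 cm^2
B_m^2 = (k_inf - 1) / L^2 = (1.799 - 1) / 12.92079 = 0.06183832 /cm^2
For a bare sphere: B_g = pi/R, so R_c = pi / sqrt(B_m^2)
R_c = pi / sqrt(0.06183832) = 12.633 cm

12.633


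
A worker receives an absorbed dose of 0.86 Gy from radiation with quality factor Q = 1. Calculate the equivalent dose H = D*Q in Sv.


H = D * Q
H = 0.86 * 1
H = 0.86000 Sv

0.86000


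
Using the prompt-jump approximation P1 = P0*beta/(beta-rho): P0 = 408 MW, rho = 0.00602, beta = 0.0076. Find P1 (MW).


P1/P0 = beta / (beta - rho)
P1/P0 = 0.0076 / (0.0076 - 0.00602) = 4.810127
P1 = 408 * 4.810127 = 1962.5 MW

1962.5


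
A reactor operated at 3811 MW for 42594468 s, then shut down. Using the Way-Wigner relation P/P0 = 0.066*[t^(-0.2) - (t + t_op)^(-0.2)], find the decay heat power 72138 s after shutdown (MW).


P/P0 = 0.066 * [t^(-0.2) - (t + t_op)^(-0.2)]
P/P0 = 0.066 * [72138^(-0.2) - (72138 + 42594468)^(-0.2)]
P/P0 = 0.066 * [0.1067498 - 0.02978396] = 0.005079745
P = 3811 * 0.005079745 = 19.359 MW

19.359


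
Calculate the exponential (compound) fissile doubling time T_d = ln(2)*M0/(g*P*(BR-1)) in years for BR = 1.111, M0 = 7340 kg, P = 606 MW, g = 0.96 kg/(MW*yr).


Breeding gain G = BR - 1 = 1.111 - 1 = 0.111
Fissile production rate = g * P * G = 0.96 * 606 * 0.111 = 64.57536 kg/yr
T_d = ln(2) * M0 / (g * P * G)
T_d = ln(2) * 7340 / 64.57536 = 78.787 yr

78.787


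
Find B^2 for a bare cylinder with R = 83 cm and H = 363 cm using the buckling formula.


B^2 = (2.405/R)^2 + (pi/H)^2
B^2 = (2.405/83)^2 + (pi/363)^2
B^2 = 9.1450e-04 /cm^2

9.1450e-04


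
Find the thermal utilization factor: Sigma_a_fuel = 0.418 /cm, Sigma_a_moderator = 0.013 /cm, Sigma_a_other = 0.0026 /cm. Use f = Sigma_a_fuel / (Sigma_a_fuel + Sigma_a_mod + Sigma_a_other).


f = Sigma_a_fuel / (Sigma_a_fuel + Sigma_a_mod + Sigma_a_other)
f = 0.418 / (0.418 + 0.013 + 0.0026)
f = 0.96402

0.96402


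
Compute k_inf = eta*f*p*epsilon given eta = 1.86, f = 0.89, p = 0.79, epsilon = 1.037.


k_inf = eta * f * p * epsilon
k_inf = 1.86 * 0.89 * 0.79 * 1.037
k_inf = 1.3562

1.3562


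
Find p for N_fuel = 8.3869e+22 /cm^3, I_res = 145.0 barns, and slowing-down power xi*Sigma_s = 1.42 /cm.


p = exp(-N * I * 1e-24 / (xi*Sigma_s))
p = exp(-8.3869e+22 * 145.0 * 1e-24 / 1.42)
p = 1.9084e-04

1.9084e-04


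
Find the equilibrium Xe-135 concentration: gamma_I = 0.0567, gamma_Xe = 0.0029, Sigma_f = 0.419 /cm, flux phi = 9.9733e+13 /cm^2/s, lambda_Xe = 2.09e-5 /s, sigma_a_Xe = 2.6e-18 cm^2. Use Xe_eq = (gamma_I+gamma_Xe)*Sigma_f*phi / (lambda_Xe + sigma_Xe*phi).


Xe_eq = (gamma_I + gamma_Xe) * Sigma_f * phi / (lambda_Xe + sigma_Xe * phi)
Numerator = (0.0567 + 0.0029) * 0.419 * 9.9733e+13 = 2.490572e+12
Denominator = 2.09e-5 + 2.6e-18 * 9.9733e+13 = 2.802058e-04
Xe_eq = 2.490572e+12 / 2.802058e-04 = 8.8884e+15 /cm^3

8.8884e+15


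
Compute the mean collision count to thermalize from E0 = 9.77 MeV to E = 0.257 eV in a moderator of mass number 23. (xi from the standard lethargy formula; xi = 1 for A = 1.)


xi = 1 + (A-1)^2/(2A)*ln((A-1)/(A+1)) = 0.08448899 (for A = 23)
n = ln(E0/E) / xi
n = ln(9.77e6 / 0.257) / 0.08448899
n = ln(3.801556e+07) / 0.08448899 = 206.58

206.58


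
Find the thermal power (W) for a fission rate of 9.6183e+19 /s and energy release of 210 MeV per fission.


P = fission_rate * E_MeV * 1.602e-13
P = 9.6183e+19 * 210 * 1.602e-13
P = 3.2358e+09 W

3.2358e+09


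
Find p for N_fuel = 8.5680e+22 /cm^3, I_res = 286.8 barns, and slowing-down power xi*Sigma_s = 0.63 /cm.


p = exp(-N * I * 1e-24 / (xi*Sigma_s))
p = exp(-8.5680e+22 * 286.8 * 1e-24 / 0.63)
p = 1.1493e-17

1.1493e-17


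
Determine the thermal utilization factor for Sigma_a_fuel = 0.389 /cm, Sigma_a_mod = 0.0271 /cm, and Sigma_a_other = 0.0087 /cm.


f = Sigma_a_fuel / (Sigma_a_fuel + Sigma_a_mod + Sigma_a_other)
f = 0.389 / (0.389 + 0.0271 + 0.0087)
f = 0.91573

0.91573


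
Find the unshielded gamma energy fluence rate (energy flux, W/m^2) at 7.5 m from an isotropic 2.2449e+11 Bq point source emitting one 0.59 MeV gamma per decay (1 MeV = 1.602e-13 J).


psi = A * E * 1.602e-13 / (4*pi*r^2)
psi = 2.2449e+11 * 0.59 * 1.602e-13 / (4*pi*7.5^2)
psi = 3.0018e-05 W/m^2

3.0018e-05


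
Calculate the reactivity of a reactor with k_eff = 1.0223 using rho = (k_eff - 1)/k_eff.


rho = (k_eff - 1) / k_eff
rho = (1.0223 - 1) / 1.0223
rho = 0.021814

0.021814


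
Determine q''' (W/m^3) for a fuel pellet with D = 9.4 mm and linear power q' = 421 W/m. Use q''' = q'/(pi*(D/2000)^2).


r = D / 2 / 1000 = 9.4 / 2 / 1000 = 0.0047 m
q''' = q' / (pi * r^2)
q''' = 421 / (pi * 0.0047^2)
q''' = 6.0665e+06 W/m^3

6.0665e+06


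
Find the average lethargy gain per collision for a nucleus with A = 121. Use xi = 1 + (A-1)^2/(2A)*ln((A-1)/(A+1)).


xi = 1 + (A-1)^2/(2A) * ln((A-1)/(A+1))
xi = 1 + (121-1)^2/(2*121) * ln((121-1)/(121 +1))
xi = 0.016438

0.016438


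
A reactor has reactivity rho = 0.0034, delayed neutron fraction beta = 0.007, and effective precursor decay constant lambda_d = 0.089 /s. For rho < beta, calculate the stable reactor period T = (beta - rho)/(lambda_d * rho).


T = (beta - rho) / (lambda_d * rho)
T = (0.007 - 0.0034) / (0.089 * 0.0034)
T = 11.897 s

11.897


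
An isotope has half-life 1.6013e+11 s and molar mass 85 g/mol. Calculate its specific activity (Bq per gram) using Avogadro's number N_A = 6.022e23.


lambda = ln(2) / t_half = ln(2) / 1.6013e+11 = 4.328653e-12 /s
SA = lambda * N_A / M
SA = 4.328653e-12 * 6.022e23 / 85
SA = 3.0667e+10 Bq/g

3.0667e+10


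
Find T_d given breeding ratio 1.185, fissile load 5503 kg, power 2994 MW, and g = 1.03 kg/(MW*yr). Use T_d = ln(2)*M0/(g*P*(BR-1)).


Breeding gain G = BR - 1 = 1.185 - 1 = 0.185
Fissile production rate = g * P * G = 1.03 * 2994 * 0.185 = 570.5067 kg/yr
T_d = ln(2) * M0 / (g * P * G)
T_d = ln(2) * 5503 / 570.5067 = 6.6860 yr

6.6860


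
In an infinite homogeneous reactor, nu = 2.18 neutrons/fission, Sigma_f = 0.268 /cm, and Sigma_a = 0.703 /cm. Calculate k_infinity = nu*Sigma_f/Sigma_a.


k_inf = nu * Sigma_f / Sigma_a
k_inf = 2.18 * 0.268 / 0.703
k_inf = 0.83107

0.83107


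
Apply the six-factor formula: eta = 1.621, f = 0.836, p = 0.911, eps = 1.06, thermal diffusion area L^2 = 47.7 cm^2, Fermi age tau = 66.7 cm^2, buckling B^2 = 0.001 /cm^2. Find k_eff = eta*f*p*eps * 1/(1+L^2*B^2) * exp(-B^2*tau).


k_inf = eta*f*p*eps = 1.621*0.836*0.911*1.06 = 1.308620
P_TNL = 1/(1 + L^2*B^2) = 1/(1 + 47.7*0.001) = 0.9544717
P_FNL = exp(-B^2*tau) = exp(-0.001*66.7) = 0.9354758
k_eff = k_inf * P_TNL * P_FNL = 1.308620 * 0.9544717 * 0.9354758
k_eff = 1.1684

1.1684


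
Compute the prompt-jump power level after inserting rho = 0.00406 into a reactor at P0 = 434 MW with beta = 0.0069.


P1/P0 = beta / (beta - rho)
P1/P0 = 0.0069 / (0.0069 - 0.00406) = 2.429577
P1 = 434 * 2.429577 = 1054.4 MW

1054.4


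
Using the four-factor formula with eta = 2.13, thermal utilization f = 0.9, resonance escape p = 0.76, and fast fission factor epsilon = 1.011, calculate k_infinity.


k_inf = eta * f * p * epsilon
k_inf = 2.13 * 0.9 * 0.76 * 1.011
k_inf = 1.4729

1.4729


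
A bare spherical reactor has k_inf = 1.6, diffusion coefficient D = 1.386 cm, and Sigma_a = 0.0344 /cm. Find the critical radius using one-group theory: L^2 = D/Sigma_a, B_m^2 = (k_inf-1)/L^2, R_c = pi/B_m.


L^2 = D / Sigma_a = 1.386 / 0.0344 = 40.29070 cm^2
B_m^2 = (k_inf - 1) / L^2 = (1.6 - 1) / 40.29070 = 0.01489177 /cm^2
For a bare sphere: B_g = pi/R, so R_c = pi / sqrt(B_m^2)
R_c = pi / sqrt(0.01489177) = 25.744 cm

25.744


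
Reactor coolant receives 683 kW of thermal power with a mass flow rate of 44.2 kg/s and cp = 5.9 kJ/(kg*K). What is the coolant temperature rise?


dT = Q / (m_dot * cp)
dT = 683 / (44.2 * 5.9)
dT = 2.6191 C

2.6191


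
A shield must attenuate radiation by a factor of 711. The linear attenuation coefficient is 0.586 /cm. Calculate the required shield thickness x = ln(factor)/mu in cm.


x = ln(factor) / mu
x = ln(711) / 0.586
x = 11.206 cm

11.206


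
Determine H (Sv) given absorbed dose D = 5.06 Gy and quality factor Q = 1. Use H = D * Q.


H = D * Q
H = 5.06 * 1
H = 5.0600 Sv

5.0600


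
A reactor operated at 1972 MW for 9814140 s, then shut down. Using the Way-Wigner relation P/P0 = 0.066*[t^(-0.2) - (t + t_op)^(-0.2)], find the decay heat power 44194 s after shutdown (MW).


P/P0 = 0.066 * [t^(-0.2) - (t + t_op)^(-0.2)]
P/P0 = 0.066 * [44194^(-0.2) - (44194 + 9814140)^(-0.2)]
P/P0 = 0.066 * [0.1177409 - 0.03992448] = 0.005135884
P = 1972 * 0.005135884 = 10.128 MW

10.128


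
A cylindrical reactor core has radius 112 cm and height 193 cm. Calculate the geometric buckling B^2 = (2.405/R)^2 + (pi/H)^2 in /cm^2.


B^2 = (2.405/R)^2 + (pi/H)^2
B^2 = (2.405/112)^2 + (pi/193)^2
B^2 = 7.2606e-04 /cm^2

7.2606e-04


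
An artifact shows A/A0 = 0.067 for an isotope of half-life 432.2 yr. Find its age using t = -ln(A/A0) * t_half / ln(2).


lambda = ln(2) / t_half = ln(2) / 432.2 = 0.001603765 /yr
t = -ln(A/A0) / lambda
t = -ln(0.067) / 0.001603765
t = 1685.4 yr

1685.4


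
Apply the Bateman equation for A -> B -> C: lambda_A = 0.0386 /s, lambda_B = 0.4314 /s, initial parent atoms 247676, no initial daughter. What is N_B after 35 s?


N_B(t) = lambda_A * N_A0 / (lambda_B - lambda_A) * [exp(-lambda_A*t) - exp(-lambda_B*t)]
exp(-0.0386*35) = 0.2589811; exp(-0.4314*35) = 2.770688e-07
N_B = 0.0386 * 247676 / (0.4314 - 0.0386) * (0.2589811 - 2.770688e-07)
N_B = 6303.3

6303.3


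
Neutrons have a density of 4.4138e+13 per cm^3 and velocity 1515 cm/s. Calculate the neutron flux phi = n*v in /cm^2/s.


phi = n * v
phi = 4.4138e+13 * 1515
phi = 6.6869e+16 /cm^2/s

6.6869e+16


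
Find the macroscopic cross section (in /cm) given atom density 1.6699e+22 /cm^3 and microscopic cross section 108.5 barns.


Sigma = N * sigma_barns * 1e-24
Sigma = 1.6699e+22 * 108.5 * 1e-24
Sigma = 1.8118 /cm

1.8118


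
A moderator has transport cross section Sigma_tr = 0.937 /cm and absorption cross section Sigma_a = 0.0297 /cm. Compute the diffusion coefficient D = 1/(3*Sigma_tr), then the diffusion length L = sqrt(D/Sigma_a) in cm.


D = 1 / (3 * Sigma_tr) = 1 / (3 * 0.937) = 0.3557453 cm
L = sqrt(D / Sigma_a)
L = sqrt(0.3557453 / 0.0297)
L = 3.4609 cm

3.4609


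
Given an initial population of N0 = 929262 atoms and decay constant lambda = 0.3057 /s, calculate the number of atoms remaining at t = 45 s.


N = N0 * exp(-lambda * t)
N = 929262 * exp(-0.3057 * 45)
N = 0.98575

0.98575


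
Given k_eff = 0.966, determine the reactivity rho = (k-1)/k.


rho = (k_eff - 1) / k_eff
rho = (0.966 - 1) / 0.966
rho = -0.035197

-0.035197


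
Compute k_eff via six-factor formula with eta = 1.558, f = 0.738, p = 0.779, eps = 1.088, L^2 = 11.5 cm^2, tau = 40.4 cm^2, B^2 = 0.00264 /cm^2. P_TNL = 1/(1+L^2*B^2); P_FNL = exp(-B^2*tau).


k_inf = eta*f*p*eps = 1.558*0.738*0.779*1.088 = 0.9745187
P_TNL = 1/(1 + L^2*B^2) = 1/(1 + 11.5*0.00264) = 0.9705346
P_FNL = exp(-B^2*tau) = exp(-0.00264*40.4) = 0.8988348
k_eff = k_inf * P_TNL * P_FNL = 0.9745187 * 0.9705346 * 0.8988348
k_eff = 0.85012

0.85012


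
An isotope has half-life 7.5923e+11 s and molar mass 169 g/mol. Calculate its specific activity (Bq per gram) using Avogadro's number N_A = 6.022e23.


lambda = ln(2) / t_half = ln(2) / 7.5923e+11 = 9.129607e-13 /s
SA = lambda * N_A / M
SA = 9.129607e-13 * 6.022e23 / 169
SA = 3.2532e+09 Bq/g

3.2532e+09


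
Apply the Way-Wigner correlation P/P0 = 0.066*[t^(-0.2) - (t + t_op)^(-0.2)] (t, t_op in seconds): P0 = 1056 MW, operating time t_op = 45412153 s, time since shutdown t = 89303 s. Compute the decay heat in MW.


P/P0 = 0.066 * [t^(-0.2) - (t + t_op)^(-0.2)]
P/P0 = 0.066 * [89303^(-0.2) - (89303 + 45412153)^(-0.2)]
P/P0 = 0.066 * [0.1022885 - 0.02940322] = 0.004810428
P = 1056 * 0.004810428 = 5.0798 MW

5.0798


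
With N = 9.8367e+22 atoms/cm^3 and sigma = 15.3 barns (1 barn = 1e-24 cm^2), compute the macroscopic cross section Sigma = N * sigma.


Sigma = N * sigma_barns * 1e-24
Sigma = 9.8367e+22 * 15.3 * 1e-24
Sigma = 1.5050 /cm

1.5050


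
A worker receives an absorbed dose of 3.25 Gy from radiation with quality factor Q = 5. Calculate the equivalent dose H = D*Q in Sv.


H = D * Q
H = 3.25 * 5
H = 16.250 Sv

16.250


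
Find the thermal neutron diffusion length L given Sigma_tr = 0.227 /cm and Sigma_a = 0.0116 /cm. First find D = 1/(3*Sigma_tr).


D = 1 / (3 * Sigma_tr) = 1 / (3 * 0.227) = 1.468429 cm
L = sqrt(D / Sigma_a)
L = sqrt(1.468429 / 0.0116)
L = 11.251 cm

11.251


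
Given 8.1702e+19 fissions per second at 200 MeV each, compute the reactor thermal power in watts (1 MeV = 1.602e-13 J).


P = fission_rate * E_MeV * 1.602e-13
P = 8.1702e+19 * 200 * 1.602e-13
P = 2.6177e+09 W

2.6177e+09


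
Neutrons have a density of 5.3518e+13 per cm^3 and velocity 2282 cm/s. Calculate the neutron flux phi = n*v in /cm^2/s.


phi = n * v
phi = 5.3518e+13 * 2282
phi = 1.2213e+17 /cm^2/s

1.2213e+17


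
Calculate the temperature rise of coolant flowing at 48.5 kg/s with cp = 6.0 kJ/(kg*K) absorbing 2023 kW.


dT = Q / (m_dot * cp)
dT = 2023 / (48.5 * 6.0)
dT = 6.9519 C

6.9519


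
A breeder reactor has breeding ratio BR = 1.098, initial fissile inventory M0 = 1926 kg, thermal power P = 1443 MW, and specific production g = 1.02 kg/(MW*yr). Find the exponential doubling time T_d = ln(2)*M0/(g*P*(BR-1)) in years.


Breeding gain G = BR - 1 = 1.098 - 1 = 0.098
Fissile production rate = g * P * G = 1.02 * 1443 * 0.098 = 144.24228 kg/yr
T_d = ln(2) * M0 / (g * P * G)
T_d = ln(2) * 1926 / 144.24228 = 9.2553 yr

9.2553


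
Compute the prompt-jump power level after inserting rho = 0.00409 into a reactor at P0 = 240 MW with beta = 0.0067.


P1/P0 = beta / (beta - rho)
P1/P0 = 0.0067 / (0.0067 - 0.00409) = 2.567050
P1 = 240 * 2.567050 = 616.09 MW

616.09


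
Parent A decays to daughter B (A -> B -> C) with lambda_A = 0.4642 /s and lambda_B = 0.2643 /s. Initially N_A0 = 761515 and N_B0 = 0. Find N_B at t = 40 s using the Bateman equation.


N_B(t) = lambda_A * N_A0 / (lambda_B - lambda_A) * [exp(-lambda_A*t) - exp(-lambda_B*t)]
exp(-0.4642*40) = 8.630184e-09; exp(-0.2643*40) = 2.562352e-05
N_B = 0.4642 * 761515 / (0.2643 - 0.4642) * (8.630184e-09 - 2.562352e-05)
N_B = 45.296

45.296


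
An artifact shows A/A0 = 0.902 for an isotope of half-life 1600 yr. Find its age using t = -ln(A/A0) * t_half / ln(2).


lambda = ln(2) / t_half = ln(2) / 1600 = 4.332170e-04 /yr
t = -ln(A/A0) / lambda
t = -ln(0.902) / 4.332170e-04
t = 238.08 yr

238.08


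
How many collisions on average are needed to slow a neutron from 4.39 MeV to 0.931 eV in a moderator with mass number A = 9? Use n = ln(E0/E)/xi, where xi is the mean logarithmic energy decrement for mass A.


xi = 1 + (A-1)^2/(2A)*ln((A-1)/(A+1)) = 0.2066007 (for A = 9)
n = ln(E0/E) / xi
n = ln(4.39e6 / 0.931) / 0.2066007
n = ln(4.715360e+06) / 0.2066007 = 74.377

74.377


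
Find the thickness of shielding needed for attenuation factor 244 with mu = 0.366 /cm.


x = ln(factor) / mu
x = ln(244) / 0.366
x = 15.020 cm

15.020


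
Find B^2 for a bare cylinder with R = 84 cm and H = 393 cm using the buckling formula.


B^2 = (2.405/R)^2 + (pi/H)^2
B^2 = (2.405/84)^2 + (pi/393)^2
B^2 = 8.8363e-04 /cm^2

8.8363e-04


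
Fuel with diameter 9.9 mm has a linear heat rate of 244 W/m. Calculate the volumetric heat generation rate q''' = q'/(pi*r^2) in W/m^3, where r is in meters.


r = D / 2 / 1000 = 9.9 / 2 / 1000 = 0.00495 m
q''' = q' / (pi * r^2)
q''' = 244 / (pi * 0.00495^2)
q''' = 3.1698e+06 W/m^3

3.1698e+06


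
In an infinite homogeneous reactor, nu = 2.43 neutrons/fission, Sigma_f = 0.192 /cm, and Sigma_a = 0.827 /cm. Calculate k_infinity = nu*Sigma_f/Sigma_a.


k_inf = nu * Sigma_f / Sigma_a
k_inf = 2.43 * 0.192 / 0.827
k_inf = 0.56416

0.56416


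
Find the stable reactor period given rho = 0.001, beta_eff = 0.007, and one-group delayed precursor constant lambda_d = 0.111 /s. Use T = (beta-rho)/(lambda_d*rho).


T = (beta - rho) / (lambda_d * rho)
T = (0.007 - 0.001) / (0.111 * 0.001)
T = 54.054 s

54.054


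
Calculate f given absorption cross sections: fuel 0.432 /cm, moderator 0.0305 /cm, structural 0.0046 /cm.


f = Sigma_a_fuel / (Sigma_a_fuel + Sigma_a_mod + Sigma_a_other)
f = 0.432 / (0.432 + 0.0305 + 0.0046)
f = 0.92486

0.92486


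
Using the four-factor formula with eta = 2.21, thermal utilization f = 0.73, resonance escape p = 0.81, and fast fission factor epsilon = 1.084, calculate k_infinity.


k_inf = eta * f * p * epsilon
k_inf = 2.21 * 0.73 * 0.81 * 1.084
k_inf = 1.4165

1.4165


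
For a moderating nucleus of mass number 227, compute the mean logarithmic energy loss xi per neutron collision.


xi = 1 + (A-1)^2/(2A) * ln((A-1)/(A+1))
xi = 1 + (227-1)^2/(2*227) * ln((227-1)/(227 +1))
xi = 0.0087848

0.0087848


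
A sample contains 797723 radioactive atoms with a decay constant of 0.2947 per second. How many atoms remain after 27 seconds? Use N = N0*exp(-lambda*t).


N = N0 * exp(-lambda * t)
N = 797723 * exp(-0.2947 * 27)
N = 279.39

279.39


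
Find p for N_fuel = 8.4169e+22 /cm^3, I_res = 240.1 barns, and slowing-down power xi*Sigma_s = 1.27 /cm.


p = exp(-N * I * 1e-24 / (xi*Sigma_s))
p = exp(-8.4169e+22 * 240.1 * 1e-24 / 1.27)
p = 1.2282e-07

1.2282e-07


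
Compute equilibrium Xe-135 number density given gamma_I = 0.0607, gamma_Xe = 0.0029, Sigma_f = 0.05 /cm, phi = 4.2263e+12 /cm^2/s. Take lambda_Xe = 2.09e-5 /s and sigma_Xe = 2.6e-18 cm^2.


Xe_eq = (gamma_I + gamma_Xe) * Sigma_f * phi / (lambda_Xe + sigma_Xe * phi)
Numerator = (0.0607 + 0.0029) * 0.05 * 4.2263e+12 = 1.343963e+10
Denominator = 2.09e-5 + 2.6e-18 * 4.2263e+12 = 3.188838e-05
Xe_eq = 1.343963e+10 / 3.188838e-05 = 4.2146e+14 /cm^3

4.2146e+14


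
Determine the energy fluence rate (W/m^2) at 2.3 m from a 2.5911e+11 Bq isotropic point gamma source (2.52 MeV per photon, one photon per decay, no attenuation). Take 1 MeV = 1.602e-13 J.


psi = A * E * 1.602e-13 / (4*pi*r^2)
psi = 2.5911e+11 * 2.52 * 1.602e-13 / (4*pi*2.3^2)
psi = 0.0015736 W/m^2

0.0015736


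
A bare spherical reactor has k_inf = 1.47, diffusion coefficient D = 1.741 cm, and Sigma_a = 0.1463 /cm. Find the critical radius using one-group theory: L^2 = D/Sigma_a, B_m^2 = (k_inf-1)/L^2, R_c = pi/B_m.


L^2 = D / Sigma_a = 1.741 / 0.1463 = 11.90021 cm^2
B_m^2 = (k_inf - 1) / L^2 = (1.47 - 1) / 11.90021 = 0.03949510 /cm^2
For a bare sphere: B_g = pi/R, so R_c = pi / sqrt(B_m^2)
R_c = pi / sqrt(0.03949510) = 15.808 cm

15.808


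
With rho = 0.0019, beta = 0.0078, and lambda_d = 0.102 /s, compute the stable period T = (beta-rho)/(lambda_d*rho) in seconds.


T = (beta - rho) / (lambda_d * rho)
T = (0.0078 - 0.0019) / (0.102 * 0.0019)
T = 30.444 s

30.444


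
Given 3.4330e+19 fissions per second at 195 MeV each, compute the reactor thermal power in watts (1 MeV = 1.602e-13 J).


P = fission_rate * E_MeV * 1.602e-13
P = 3.4330e+19 * 195 * 1.602e-13
P = 1.0724e+09 W

1.0724e+09


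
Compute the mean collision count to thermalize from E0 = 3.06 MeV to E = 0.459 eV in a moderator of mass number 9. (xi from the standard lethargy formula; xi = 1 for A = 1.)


xi = 1 + (A-1)^2/(2A)*ln((A-1)/(A+1)) = 0.2066007 (for A = 9)
n = ln(E0/E) / xi
n = ln(3.06e6 / 0.459) / 0.2066007
n = ln(6.666667e+06) / 0.2066007 = 76.053

76.053


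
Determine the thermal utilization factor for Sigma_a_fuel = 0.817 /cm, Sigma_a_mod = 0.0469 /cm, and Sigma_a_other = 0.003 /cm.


f = Sigma_a_fuel / (Sigma_a_fuel + Sigma_a_mod + Sigma_a_other)
f = 0.817 / (0.817 + 0.0469 + 0.003)
f = 0.94244

0.94244


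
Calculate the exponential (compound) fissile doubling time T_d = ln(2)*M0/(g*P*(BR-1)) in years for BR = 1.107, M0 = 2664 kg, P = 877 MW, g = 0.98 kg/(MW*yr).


Breeding gain G = BR - 1 = 1.107 - 1 = 0.107
Fissile production rate = g * P * G = 0.98 * 877 * 0.107 = 91.96222 kg/yr
T_d = ln(2) * M0 / (g * P * G)
T_d = ln(2) * 2664 / 91.96222 = 20.079 yr

20.079


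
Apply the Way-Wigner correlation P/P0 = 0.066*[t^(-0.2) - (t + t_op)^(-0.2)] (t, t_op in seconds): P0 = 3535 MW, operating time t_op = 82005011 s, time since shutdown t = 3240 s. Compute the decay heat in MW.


P/P0 = 0.066 * [t^(-0.2) - (t + t_op)^(-0.2)]
P/P0 = 0.066 * [3240^(-0.2) - (3240 + 82005011)^(-0.2)]
P/P0 = 0.066 * [0.1985596 - 0.02613536] = 0.01138000
P = 3535 * 0.01138000 = 40.228 MW

40.228


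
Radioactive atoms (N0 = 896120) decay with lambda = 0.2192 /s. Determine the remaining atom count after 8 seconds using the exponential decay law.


N = N0 * exp(-lambda * t)
N = 896120 * exp(-0.2192 * 8)
N = 155163

155163


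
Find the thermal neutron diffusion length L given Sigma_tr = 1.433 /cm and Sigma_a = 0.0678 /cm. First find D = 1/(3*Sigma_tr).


D = 1 / (3 * Sigma_tr) = 1 / (3 * 1.433) = 0.2326122 cm
L = sqrt(D / Sigma_a)
L = sqrt(0.2326122 / 0.0678)
L = 1.8523 cm

1.8523


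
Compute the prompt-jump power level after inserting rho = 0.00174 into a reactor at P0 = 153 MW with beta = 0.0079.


P1/P0 = beta / (beta - rho)
P1/P0 = 0.0079 / (0.0079 - 0.00174) = 1.282468
P1 = 153 * 1.282468 = 196.22 MW

196.22


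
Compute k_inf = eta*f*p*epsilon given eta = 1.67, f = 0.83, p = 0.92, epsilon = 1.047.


k_inf = eta * f * p * epsilon
k_inf = 1.67 * 0.83 * 0.92 * 1.047
k_inf = 1.3351

1.3351


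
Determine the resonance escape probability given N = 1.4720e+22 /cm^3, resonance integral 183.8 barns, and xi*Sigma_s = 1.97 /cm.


p = exp(-N * I * 1e-24 / (xi*Sigma_s))
p = exp(-1.4720e+22 * 183.8 * 1e-24 / 1.97)
p = 0.25325

0.25325


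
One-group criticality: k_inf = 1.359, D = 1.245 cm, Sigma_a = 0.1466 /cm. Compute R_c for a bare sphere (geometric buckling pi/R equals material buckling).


L^2 = D / Sigma_a = 1.245 / 0.1466 = 8.492497 cm^2
B_m^2 = (k_inf - 1) / L^2 = (1.359 - 1) / 8.492497 = 0.04227261 /cm^2
For a bare sphere: B_g = pi/R, so R_c = pi / sqrt(B_m^2)
R_c = pi / sqrt(0.04227261) = 15.280 cm

15.280


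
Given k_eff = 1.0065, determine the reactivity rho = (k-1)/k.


rho = (k_eff - 1) / k_eff
rho = (1.0065 - 1) / 1.0065
rho = 0.0064580

0.0064580


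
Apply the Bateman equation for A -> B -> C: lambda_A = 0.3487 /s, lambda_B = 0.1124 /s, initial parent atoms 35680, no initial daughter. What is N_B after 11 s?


N_B(t) = lambda_A * N_A0 / (lambda_B - lambda_A) * [exp(-lambda_A*t) - exp(-lambda_B*t)]
exp(-0.3487*11) = 0.02158622; exp(-0.1124*11) = 0.2904279
N_B = 0.3487 * 35680 / (0.1124 - 0.3487) * (0.02158622 - 0.2904279)
N_B = 14155

14155


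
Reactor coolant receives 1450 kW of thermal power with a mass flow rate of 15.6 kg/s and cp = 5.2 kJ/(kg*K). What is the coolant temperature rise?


dT = Q / (m_dot * cp)
dT = 1450 / (15.6 * 5.2)
dT = 17.875 C

17.875


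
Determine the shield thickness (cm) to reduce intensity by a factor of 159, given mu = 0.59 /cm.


x = ln(factor) / mu
x = ln(159) / 0.59
x = 8.5914 cm

8.5914


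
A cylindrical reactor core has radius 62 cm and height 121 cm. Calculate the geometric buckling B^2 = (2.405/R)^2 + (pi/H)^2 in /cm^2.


B^2 = (2.405/R)^2 + (pi/H)^2
B^2 = (2.405/62)^2 + (pi/121)^2
B^2 = 0.0021788 /cm^2

0.0021788


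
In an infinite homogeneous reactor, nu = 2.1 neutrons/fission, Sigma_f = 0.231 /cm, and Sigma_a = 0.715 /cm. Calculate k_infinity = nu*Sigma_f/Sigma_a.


k_inf = nu * Sigma_f / Sigma_a
k_inf = 2.1 * 0.231 / 0.715
k_inf = 0.67846

0.67846


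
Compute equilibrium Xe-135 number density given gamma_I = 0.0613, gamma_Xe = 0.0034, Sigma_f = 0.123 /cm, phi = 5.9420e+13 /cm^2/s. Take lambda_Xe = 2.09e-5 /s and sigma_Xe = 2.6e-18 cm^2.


Xe_eq = (gamma_I + gamma_Xe) * Sigma_f * phi / (lambda_Xe + sigma_Xe * phi)
Numerator = (0.0613 + 0.0034) * 0.123 * 5.9420e+13 = 4.728703e+11
Denominator = 2.09e-5 + 2.6e-18 * 5.9420e+13 = 1.753920e-04
Xe_eq = 4.728703e+11 / 1.753920e-04 = 2.6961e+15 /cm^3

2.6961e+15


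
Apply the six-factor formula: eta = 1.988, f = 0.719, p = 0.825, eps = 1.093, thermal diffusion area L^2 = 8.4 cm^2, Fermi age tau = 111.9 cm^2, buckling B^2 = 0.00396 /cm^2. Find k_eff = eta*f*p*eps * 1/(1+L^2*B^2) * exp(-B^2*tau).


k_inf = eta*f*p*eps = 1.988*0.719*0.825*1.093 = 1.288900
P_TNL = 1/(1 + L^2*B^2) = 1/(1 + 8.4*0.00396) = 0.9678069
P_FNL = exp(-B^2*tau) = exp(-0.00396*111.9) = 0.6420276
k_eff = k_inf * P_TNL * P_FNL = 1.288900 * 0.9678069 * 0.6420276
k_eff = 0.80087

0.80087


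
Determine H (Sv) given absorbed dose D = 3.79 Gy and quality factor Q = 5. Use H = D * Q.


H = D * Q
H = 3.79 * 5
H = 18.950 Sv

18.950


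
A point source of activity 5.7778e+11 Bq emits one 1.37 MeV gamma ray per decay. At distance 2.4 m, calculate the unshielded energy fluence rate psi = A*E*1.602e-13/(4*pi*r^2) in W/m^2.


psi = A * E * 1.602e-13 / (4*pi*r^2)
psi = 5.7778e+11 * 1.37 * 1.602e-13 / (4*pi*2.4^2)
psi = 0.0017519 W/m^2

0.0017519


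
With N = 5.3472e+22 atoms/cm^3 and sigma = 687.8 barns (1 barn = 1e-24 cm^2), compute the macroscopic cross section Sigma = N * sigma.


Sigma = N * sigma_barns * 1e-24
Sigma = 5.3472e+22 * 687.8 * 1e-24
Sigma = 36.778 /cm

36.778


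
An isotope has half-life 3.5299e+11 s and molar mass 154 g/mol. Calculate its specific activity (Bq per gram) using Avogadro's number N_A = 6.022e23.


lambda = ln(2) / t_half = ln(2) / 3.5299e+11 = 1.963645e-12 /s
SA = lambda * N_A / M
SA = 1.963645e-12 * 6.022e23 / 154
SA = 7.6786e+09 Bq/g

7.6786e+09


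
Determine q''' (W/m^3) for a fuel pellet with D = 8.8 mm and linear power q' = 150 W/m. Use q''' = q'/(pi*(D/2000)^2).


r = D / 2 / 1000 = 8.8 / 2 / 1000 = 0.0044 m
q''' = q' / (pi * r^2)
q''' = 150 / (pi * 0.0044^2)
q''' = 2.4662e+06 W/m^3

2.4662e+06


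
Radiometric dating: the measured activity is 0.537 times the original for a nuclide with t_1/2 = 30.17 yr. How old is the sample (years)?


lambda = ln(2) / t_half = ln(2) / 30.17 = 0.02297472 /yr
t = -ln(A/A0) / lambda
t = -ln(0.537) / 0.02297472
t = 27.063 yr

27.063


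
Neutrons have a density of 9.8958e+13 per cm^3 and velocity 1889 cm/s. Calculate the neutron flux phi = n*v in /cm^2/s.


phi = n * v
phi = 9.8958e+13 * 1889
phi = 1.8693e+17 /cm^2/s

1.8693e+17


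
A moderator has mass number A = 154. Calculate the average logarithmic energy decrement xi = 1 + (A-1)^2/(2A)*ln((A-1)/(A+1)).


xi = 1 + (A-1)^2/(2A) * ln((A-1)/(A+1))
xi = 1 + (154-1)^2/(2*154) * ln((154-1)/(154 +1))
xi = 0.012931

0.012931


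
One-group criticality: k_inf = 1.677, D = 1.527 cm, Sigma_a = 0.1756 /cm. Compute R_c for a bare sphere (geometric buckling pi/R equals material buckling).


L^2 = D / Sigma_a = 1.527 / 0.1756 = 8.695900 cm^2
B_m^2 = (k_inf - 1) / L^2 = (1.677 - 1) / 8.695900 = 0.07785278 /cm^2
For a bare sphere: B_g = pi/R, so R_c = pi / sqrt(B_m^2)
R_c = pi / sqrt(0.07785278) = 11.259 cm

11.259


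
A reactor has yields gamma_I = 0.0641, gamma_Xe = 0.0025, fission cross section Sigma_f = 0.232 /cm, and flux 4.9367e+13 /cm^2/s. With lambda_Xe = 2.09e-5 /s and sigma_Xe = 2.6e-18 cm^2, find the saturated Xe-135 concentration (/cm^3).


Xe_eq = (gamma_I + gamma_Xe) * Sigma_f * phi / (lambda_Xe + sigma_Xe * phi)
Numerator = (0.0641 + 0.0025) * 0.232 * 4.9367e+13 = 7.627794e+11
Denominator = 2.09e-5 + 2.6e-18 * 4.9367e+13 = 1.492542e-04
Xe_eq = 7.627794e+11 / 1.492542e-04 = 5.1106e+15 /cm^3

5.1106e+15


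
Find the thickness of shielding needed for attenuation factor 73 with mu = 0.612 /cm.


x = ln(factor) / mu
x = ln(73) / 0.612
x = 7.0106 cm

7.0106


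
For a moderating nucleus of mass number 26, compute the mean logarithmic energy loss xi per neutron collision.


xi = 1 + (A-1)^2/(2A) * ln((A-1)/(A+1))
xi = 1 + (26-1)^2/(2*26) * ln((26-1)/(26 +1))
xi = 0.074987

0.074987


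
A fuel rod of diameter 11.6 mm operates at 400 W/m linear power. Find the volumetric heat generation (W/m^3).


r = D / 2 / 1000 = 11.6 / 2 / 1000 = 0.0058 m
q''' = q' / (pi * r^2)
q''' = 400 / (pi * 0.0058^2)
q''' = 3.7849e+06 W/m^3

3.7849e+06


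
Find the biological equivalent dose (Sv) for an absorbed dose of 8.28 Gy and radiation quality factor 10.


H = D * Q
H = 8.28 * 10
H = 82.800 Sv

82.800


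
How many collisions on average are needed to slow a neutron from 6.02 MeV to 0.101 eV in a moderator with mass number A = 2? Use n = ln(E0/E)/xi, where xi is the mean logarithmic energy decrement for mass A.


xi = 1 + (A-1)^2/(2A)*ln((A-1)/(A+1)) = 0.7253469 (for A = 2)
n = ln(E0/E) / xi
n = ln(6.02e6 / 0.101) / 0.7253469
n = ln(5.960396e+07) / 0.7253469 = 24.682

24.682


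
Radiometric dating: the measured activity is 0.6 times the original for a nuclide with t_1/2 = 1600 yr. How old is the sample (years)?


lambda = ln(2) / t_half = ln(2) / 1600 = 4.332170e-04 /yr
t = -ln(A/A0) / lambda
t = -ln(0.6) / 4.332170e-04
t = 1179.1 yr

1179.1


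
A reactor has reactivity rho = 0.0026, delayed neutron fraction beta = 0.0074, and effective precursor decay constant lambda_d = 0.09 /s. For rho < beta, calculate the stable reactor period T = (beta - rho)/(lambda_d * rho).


T = (beta - rho) / (lambda_d * rho)
T = (0.0074 - 0.0026) / (0.09 * 0.0026)
T = 20.513 s

20.513


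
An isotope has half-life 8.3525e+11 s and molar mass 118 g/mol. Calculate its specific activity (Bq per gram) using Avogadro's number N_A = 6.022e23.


lambda = ln(2) / t_half = ln(2) / 8.3525e+11 = 8.298679e-13 /s
SA = lambda * N_A / M
SA = 8.298679e-13 * 6.022e23 / 118
SA = 4.2351e+09 Bq/g

4.2351e+09


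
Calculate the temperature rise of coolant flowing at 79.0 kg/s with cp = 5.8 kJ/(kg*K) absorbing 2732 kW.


dT = Q / (m_dot * cp)
dT = 2732 / (79.0 * 5.8)
dT = 5.9625 C

5.9625


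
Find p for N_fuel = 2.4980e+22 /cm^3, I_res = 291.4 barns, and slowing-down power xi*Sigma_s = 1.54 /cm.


p = exp(-N * I * 1e-24 / (xi*Sigma_s))
p = exp(-2.4980e+22 * 291.4 * 1e-24 / 1.54)
p = 0.0088553

0.0088553


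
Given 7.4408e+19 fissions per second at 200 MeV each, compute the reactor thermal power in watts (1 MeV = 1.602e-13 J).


P = fission_rate * E_MeV * 1.602e-13
P = 7.4408e+19 * 200 * 1.602e-13
P = 2.3840e+09 W

2.3840e+09


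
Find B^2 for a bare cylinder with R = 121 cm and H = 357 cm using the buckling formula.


B^2 = (2.405/R)^2 + (pi/H)^2
B^2 = (2.405/121)^2 + (pi/357)^2
B^2 = 4.7250e-04 /cm^2

4.7250e-04


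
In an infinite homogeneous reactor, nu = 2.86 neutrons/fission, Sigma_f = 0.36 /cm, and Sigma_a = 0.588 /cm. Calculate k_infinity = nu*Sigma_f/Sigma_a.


k_inf = nu * Sigma_f / Sigma_a
k_inf = 2.86 * 0.36 / 0.588
k_inf = 1.7510

1.7510


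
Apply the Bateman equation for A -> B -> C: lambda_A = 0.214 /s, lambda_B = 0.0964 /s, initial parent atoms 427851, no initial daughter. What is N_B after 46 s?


N_B(t) = lambda_A * N_A0 / (lambda_B - lambda_A) * [exp(-lambda_A*t) - exp(-lambda_B*t)]
exp(-0.214*46) = 5.306463e-05; exp(-0.0964*46) = 0.01186218
N_B = 0.214 * 427851 / (0.0964 - 0.214) * (5.306463e-05 - 0.01186218)
N_B = 9194.3

9194.3


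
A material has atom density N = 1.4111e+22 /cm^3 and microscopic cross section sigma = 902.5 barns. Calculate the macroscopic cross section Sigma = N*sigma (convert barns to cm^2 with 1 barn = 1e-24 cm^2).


Sigma = N * sigma_barns * 1e-24
Sigma = 1.4111e+22 * 902.5 * 1e-24
Sigma = 12.735 /cm

12.735


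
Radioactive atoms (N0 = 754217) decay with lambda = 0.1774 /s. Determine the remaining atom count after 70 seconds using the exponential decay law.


N = N0 * exp(-lambda * t)
N = 754217 * exp(-0.1774 * 70)
N = 3.0509

3.0509


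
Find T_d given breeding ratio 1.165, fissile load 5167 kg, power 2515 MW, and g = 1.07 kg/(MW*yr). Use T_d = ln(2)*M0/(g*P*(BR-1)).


Breeding gain G = BR - 1 = 1.165 - 1 = 0.165
Fissile production rate = g * P * G = 1.07 * 2515 * 0.165 = 444.02325 kg/yr
T_d = ln(2) * M0 / (g * P * G)
T_d = ln(2) * 5167 / 444.02325 = 8.0660 yr

8.0660


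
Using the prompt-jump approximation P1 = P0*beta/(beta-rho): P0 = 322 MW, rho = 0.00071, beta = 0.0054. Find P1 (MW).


P1/P0 = beta / (beta - rho)
P1/P0 = 0.0054 / (0.0054 - 0.00071) = 1.151386
P1 = 322 * 1.151386 = 370.75 MW

370.75


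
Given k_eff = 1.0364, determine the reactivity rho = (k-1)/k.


rho = (k_eff - 1) / k_eff
rho = (1.0364 - 1) / 1.0364
rho = 0.035122

0.035122


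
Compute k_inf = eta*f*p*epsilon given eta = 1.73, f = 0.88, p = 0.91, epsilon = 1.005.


k_inf = eta * f * p * epsilon
k_inf = 1.73 * 0.88 * 0.91 * 1.005
k_inf = 1.3923

1.3923


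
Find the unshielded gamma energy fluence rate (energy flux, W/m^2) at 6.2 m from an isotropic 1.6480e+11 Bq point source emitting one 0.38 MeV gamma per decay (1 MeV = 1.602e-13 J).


psi = A * E * 1.602e-13 / (4*pi*r^2)
psi = 1.6480e+11 * 0.38 * 1.602e-13 / (4*pi*6.2^2)
psi = 2.0769e-05 W/m^2

2.0769e-05


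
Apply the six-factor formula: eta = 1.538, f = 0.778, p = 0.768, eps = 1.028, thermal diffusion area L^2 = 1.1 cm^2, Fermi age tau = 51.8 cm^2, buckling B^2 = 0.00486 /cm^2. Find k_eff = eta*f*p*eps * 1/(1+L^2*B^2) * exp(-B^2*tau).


k_inf = eta*f*p*eps = 1.538*0.778*0.768*1.028 = 0.9446921
P_TNL = 1/(1 + L^2*B^2) = 1/(1 + 1.1*0.00486) = 0.9946824
P_FNL = exp(-B^2*tau) = exp(-0.00486*51.8) = 0.7774406
k_eff = k_inf * P_TNL * P_FNL = 0.9446921 * 0.9946824 * 0.7774406
k_eff = 0.73054

0.73054


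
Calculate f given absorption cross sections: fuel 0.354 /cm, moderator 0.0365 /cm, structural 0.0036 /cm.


f = Sigma_a_fuel / (Sigma_a_fuel + Sigma_a_mod + Sigma_a_other)
f = 0.354 / (0.354 + 0.0365 + 0.0036)
f = 0.89825

0.89825


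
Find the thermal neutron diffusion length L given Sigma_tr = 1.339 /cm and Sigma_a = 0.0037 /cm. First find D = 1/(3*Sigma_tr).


D = 1 / (3 * Sigma_tr) = 1 / (3 * 1.339) = 0.2489420 cm
L = sqrt(D / Sigma_a)
L = sqrt(0.2489420 / 0.0037)
L = 8.2025 cm

8.2025


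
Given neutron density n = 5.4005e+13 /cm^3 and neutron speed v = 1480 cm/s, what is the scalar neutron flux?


phi = n * v
phi = 5.4005e+13 * 1480
phi = 7.9927e+16 /cm^2/s

7.9927e+16


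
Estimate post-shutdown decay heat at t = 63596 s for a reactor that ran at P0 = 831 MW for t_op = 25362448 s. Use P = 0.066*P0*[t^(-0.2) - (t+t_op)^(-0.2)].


P/P0 = 0.066 * [t^(-0.2) - (t + t_op)^(-0.2)]
P/P0 = 0.066 * [63596^(-0.2) - (63596 + 25362448)^(-0.2)]
P/P0 = 0.066 * [0.1094748 - 0.03303271] = 0.005045178
P = 831 * 0.005045178 = 4.1925 MW

4.1925
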